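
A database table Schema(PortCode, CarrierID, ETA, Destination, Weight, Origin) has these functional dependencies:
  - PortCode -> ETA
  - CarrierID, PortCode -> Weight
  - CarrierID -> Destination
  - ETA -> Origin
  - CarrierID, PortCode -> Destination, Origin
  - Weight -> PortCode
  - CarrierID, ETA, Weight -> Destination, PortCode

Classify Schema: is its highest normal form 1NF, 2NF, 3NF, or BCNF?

1NF

Candidate keys: {CarrierID, PortCode}, {CarrierID, Weight}. Prime attributes: {CarrierID, PortCode, Weight}.
PortCode -> ETA: {PortCode}⁺ = {ETA, Origin, PortCode}, which is not all of the attributes, so the left side is not a superkey — BCNF is violated.
Because {ETA} is non-prime and the left side of PortCode -> ETA is not a superkey, the relation is not in 3NF.
Since {CarrierID} ⊂ {CarrierID, PortCode} and {CarrierID}⁺ ⊇ {Destination} with {Destination} non-prime, there is a partial dependency; 2NF fails.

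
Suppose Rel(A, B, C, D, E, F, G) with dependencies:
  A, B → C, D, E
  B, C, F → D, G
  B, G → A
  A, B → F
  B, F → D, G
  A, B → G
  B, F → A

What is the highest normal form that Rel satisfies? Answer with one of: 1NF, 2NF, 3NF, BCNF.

BCNF

Candidate keys: {A, B}, {B, F}, {B, G}. Prime attributes: {A, B, F, G}.
Each dependency's left side is a superkey — BCNF holds.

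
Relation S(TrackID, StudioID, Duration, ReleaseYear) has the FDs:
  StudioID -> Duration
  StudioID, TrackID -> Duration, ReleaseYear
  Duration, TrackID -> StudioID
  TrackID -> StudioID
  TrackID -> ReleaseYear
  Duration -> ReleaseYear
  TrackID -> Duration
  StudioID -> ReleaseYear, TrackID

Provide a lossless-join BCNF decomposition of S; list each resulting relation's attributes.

{Duration, ReleaseYear}; {Duration, StudioID, TrackID}

Candidate keys of the original relation: {StudioID}, {TrackID}.
In {Duration, ReleaseYear, StudioID, TrackID}, {Duration} is not a superkey ({Duration}⁺ restricted to this set is {Duration, ReleaseYear}), so split on Duration -> ReleaseYear into {Duration, ReleaseYear} and {Duration, StudioID, TrackID}.
{Duration, ReleaseYear} has no BCNF violation.
{Duration, StudioID, TrackID} has no BCNF violation.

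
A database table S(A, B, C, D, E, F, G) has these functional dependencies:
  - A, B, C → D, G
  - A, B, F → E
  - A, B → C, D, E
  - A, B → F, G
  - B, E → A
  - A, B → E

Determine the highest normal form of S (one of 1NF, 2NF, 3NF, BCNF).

Candidate keys: {A, B}, {B, E}. Prime attributes: {A, B, E}.
Every FD has a superkey on the left, so the relation is in BCNF.

BCNF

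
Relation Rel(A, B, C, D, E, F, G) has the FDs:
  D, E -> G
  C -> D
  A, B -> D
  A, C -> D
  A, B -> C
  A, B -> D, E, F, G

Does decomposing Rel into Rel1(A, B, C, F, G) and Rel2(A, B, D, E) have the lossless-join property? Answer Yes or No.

Yes

The shared attributes are {A, B} and {A, B}⁺ = {A, B, C, D, E, F, G}.
Rel1 is contained in that closure, so Rel1 ∩ Rel2 -> Rel1 holds and the join is lossless.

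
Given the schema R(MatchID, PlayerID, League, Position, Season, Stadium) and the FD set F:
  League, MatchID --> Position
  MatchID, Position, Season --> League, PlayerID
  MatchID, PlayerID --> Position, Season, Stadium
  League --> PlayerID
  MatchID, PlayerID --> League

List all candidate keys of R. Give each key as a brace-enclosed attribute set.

No FD produces {MatchID}, so it must be in every candidate key.
{League, MatchID}⁺ = {League, MatchID, PlayerID, Position, Season, Stadium}, which is every attribute, so {League, MatchID} is a candidate key.
{MatchID, PlayerID}⁺ = {League, MatchID, PlayerID, Position, Season, Stadium}, which is every attribute, so {MatchID, PlayerID} is a candidate key.
{MatchID, Position, Season}⁺ = {League, MatchID, PlayerID, Position, Season, Stadium}, which is every attribute, so {MatchID, Position, Season} is a candidate key.
Any other superkey properly contains one of these, so there are no further candidate keys.

{League, MatchID}, {MatchID, PlayerID}, {MatchID, Position, Season}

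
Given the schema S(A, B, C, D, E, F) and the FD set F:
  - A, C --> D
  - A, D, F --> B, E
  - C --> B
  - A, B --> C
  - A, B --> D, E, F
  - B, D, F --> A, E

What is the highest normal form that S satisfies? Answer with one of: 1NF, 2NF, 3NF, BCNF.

Candidate keys: {A, B}, {A, C}, {A, D, F}, {B, D, F}, {C, D, F}. Prime attributes: {A, B, C, D, F}.
For C --> B we have {C}⁺ = {B, C}; {C} is not a superkey, so BCNF fails.
Its right-hand attributes {B} are all prime, as are those of every other non-superkey FD — the relation is in 3NF.

3NF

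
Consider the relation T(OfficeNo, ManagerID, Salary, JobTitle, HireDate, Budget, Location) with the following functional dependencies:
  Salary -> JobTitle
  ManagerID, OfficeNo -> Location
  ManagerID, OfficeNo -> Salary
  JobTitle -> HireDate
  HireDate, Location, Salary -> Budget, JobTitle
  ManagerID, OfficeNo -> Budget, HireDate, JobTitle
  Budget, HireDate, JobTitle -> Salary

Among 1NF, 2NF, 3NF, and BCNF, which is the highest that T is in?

Candidate key: {ManagerID, OfficeNo}. Prime attributes: {ManagerID, OfficeNo}.
For Salary -> JobTitle we have {Salary}⁺ = {HireDate, JobTitle, Salary}; {Salary} is not a superkey, so BCNF fails.
Salary -> JobTitle determines the non-prime attribute {JobTitle} from a non-superkey — 3NF is violated.
Checking every proper subset of each key, none determines a non-prime attribute — 2NF is satisfied.

2NF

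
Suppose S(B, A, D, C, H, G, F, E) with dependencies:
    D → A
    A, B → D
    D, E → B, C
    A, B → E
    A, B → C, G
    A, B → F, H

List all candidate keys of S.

{A, B}, {B, D}, {D, E}

Closure of {A, B} is {A, B, C, D, E, F, G, H}, the whole schema; {A, B} is a candidate key.
Closure of {B, D} is {A, B, C, D, E, F, G, H}, the whole schema; {B, D} is a candidate key.
Closure of {D, E} is {A, B, C, D, E, F, G, H}, the whole schema; {D, E} is a candidate key.
No proper subset of any of these is a key, and no other minimal superkey exists.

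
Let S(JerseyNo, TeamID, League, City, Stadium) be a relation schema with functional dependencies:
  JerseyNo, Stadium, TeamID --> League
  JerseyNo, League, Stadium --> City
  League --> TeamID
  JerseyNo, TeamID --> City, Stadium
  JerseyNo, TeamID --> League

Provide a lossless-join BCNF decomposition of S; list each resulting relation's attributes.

Candidate keys of the original relation: {JerseyNo, League}, {JerseyNo, TeamID}.
In {City, JerseyNo, League, Stadium, TeamID}, {League} is not a superkey ({League}⁺ restricted to this set is {League, TeamID}), so split on League --> TeamID into {League, TeamID} and {City, JerseyNo, League, Stadium}.
{League, TeamID}: every determinant is a superkey — BCNF.
{City, JerseyNo, League, Stadium}: every determinant is a superkey — BCNF.

{City, JerseyNo, League, Stadium}; {League, TeamID}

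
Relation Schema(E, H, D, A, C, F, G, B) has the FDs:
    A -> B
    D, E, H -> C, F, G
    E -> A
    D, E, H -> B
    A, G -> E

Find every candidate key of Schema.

Attributes never on any right-hand side: {D, H} — every candidate key must contain all of them.
Closure of {D, E, H} is {A, B, C, D, E, F, G, H}, the whole schema; {D, E, H} is a candidate key.
Closure of {A, D, G, H} is {A, B, C, D, E, F, G, H}, the whole schema; {A, D, G, H} is a candidate key.
Any other superkey properly contains one of these, so there are no further candidate keys.

{A, D, G, H}, {D, E, H}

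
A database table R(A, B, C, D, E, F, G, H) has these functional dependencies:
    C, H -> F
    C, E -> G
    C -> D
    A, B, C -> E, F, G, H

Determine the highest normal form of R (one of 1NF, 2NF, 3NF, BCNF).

Candidate key: {A, B, C}. Prime attributes: {A, B, C}.
C, H -> F breaks BCNF: {C, H}⁺ = {C, D, F, H}, so {C, H} is not a superkey.
C, H -> F determines the non-prime attribute {F} from a non-superkey — 3NF is violated.
{C} is a proper subset of the key {A, B, C}, and {C}⁺ contains the non-prime attribute {D} — a partial dependency, so 2NF is violated.

1NF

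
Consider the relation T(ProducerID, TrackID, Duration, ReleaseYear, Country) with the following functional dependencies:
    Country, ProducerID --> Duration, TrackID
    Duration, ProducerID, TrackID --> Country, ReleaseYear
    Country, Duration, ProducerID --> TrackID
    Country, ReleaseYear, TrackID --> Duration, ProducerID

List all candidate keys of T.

{Country, ProducerID}⁺ = {Country, Duration, ProducerID, ReleaseYear, TrackID} — all of the relation — so {Country, ProducerID} is a candidate key.
{Country, ReleaseYear, TrackID}⁺ = {Country, Duration, ProducerID, ReleaseYear, TrackID} — all of the relation — so {Country, ReleaseYear, TrackID} is a candidate key.
{Duration, ProducerID, TrackID}⁺ = {Country, Duration, ProducerID, ReleaseYear, TrackID} — all of the relation — so {Duration, ProducerID, TrackID} is a candidate key.
Any other superkey properly contains one of these, so there are no further candidate keys.

{Country, ProducerID}, {Country, ReleaseYear, TrackID}, {Duration, ProducerID, TrackID}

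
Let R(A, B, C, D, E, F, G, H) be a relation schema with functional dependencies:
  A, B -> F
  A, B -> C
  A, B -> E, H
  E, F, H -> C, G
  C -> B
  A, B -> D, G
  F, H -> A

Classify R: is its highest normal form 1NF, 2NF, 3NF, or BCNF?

Candidate keys: {A, B}, {A, C}, {B, F, H}, {C, F, H}, {E, F, H}. Prime attributes: {A, B, C, E, F, H}.
C -> B breaks BCNF: {C}⁺ = {B, C}, so {C} is not a superkey.
But every attribute on its right side ({B}) is prime, and the same holds for every other non-superkey FD, so 3NF still holds.

3NF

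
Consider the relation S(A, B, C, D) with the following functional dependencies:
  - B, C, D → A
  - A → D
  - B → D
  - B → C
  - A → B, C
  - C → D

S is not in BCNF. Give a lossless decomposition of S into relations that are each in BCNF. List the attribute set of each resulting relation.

{A, B, C}; {C, D}

Candidate keys of the original relation: {A}, {B}.
In {A, B, C, D}, {C} is not a superkey ({C}⁺ restricted to this set is {C, D}), so split on C → D into {C, D} and {A, B, C}.
{C, D} is in BCNF.
{A, B, C} is in BCNF.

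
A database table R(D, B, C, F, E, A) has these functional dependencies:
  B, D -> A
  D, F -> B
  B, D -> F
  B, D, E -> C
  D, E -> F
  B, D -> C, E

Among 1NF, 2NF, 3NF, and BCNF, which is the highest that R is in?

BCNF

Candidate keys: {B, D}, {D, E}, {D, F}. Prime attributes: {B, D, E, F}.
Every FD has a superkey on the left, so the relation is in BCNF.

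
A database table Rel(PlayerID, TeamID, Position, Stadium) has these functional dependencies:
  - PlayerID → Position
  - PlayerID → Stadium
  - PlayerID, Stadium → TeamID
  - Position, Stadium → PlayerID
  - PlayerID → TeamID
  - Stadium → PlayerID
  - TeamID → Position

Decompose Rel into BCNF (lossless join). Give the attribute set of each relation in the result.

{PlayerID, Stadium, TeamID}; {Position, TeamID}

Candidate keys of the original relation: {PlayerID}, {Stadium}.
Within {PlayerID, Position, Stadium, TeamID}: {TeamID}⁺ ∩ {PlayerID, Position, Stadium, TeamID} = {Position, TeamID}, not the whole set, so TeamID → Position violates BCNF; decompose into {Position, TeamID} and {PlayerID, Stadium, TeamID}.
{Position, TeamID}: every determinant is a superkey — BCNF.
{PlayerID, Stadium, TeamID}: every determinant is a superkey — BCNF.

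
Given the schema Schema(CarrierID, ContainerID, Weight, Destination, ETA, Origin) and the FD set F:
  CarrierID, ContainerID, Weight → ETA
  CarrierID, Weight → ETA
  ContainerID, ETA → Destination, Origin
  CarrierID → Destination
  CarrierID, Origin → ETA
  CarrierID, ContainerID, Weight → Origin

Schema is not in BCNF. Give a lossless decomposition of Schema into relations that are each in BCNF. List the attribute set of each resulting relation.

Candidate key of the original relation: {CarrierID, ContainerID, Weight}.
{CarrierID, ContainerID, Destination, ETA, Origin, Weight}: {CarrierID, Weight} determines {CarrierID, Destination, ETA, Weight} here but is not a superkey — split on CarrierID, Weight → Destination, ETA, giving {CarrierID, Destination, ETA, Weight} and {CarrierID, ContainerID, Origin, Weight}.
{CarrierID, Destination, ETA, Weight}: {CarrierID} determines {CarrierID, Destination} here but is not a superkey — split on CarrierID → Destination, giving {CarrierID, Destination} and {CarrierID, ETA, Weight}.
{CarrierID, Destination} has no BCNF violation.
{CarrierID, ETA, Weight} has no BCNF violation.
{CarrierID, ContainerID, Origin, Weight} has no BCNF violation.

{CarrierID, ContainerID, Origin, Weight}; {CarrierID, Destination}; {CarrierID, ETA, Weight}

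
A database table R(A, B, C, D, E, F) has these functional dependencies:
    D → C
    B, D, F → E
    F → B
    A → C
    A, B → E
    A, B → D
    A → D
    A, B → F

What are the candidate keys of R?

{A, B}, {A, F}

No FD produces {A}, so it must be in every candidate key.
{A, B}⁺ = {A, B, C, D, E, F}, which is every attribute, so {A, B} is a candidate key.
{A, F}⁺ = {A, B, C, D, E, F}, which is every attribute, so {A, F} is a candidate key.
Any other superkey properly contains one of these, so there are no further candidate keys.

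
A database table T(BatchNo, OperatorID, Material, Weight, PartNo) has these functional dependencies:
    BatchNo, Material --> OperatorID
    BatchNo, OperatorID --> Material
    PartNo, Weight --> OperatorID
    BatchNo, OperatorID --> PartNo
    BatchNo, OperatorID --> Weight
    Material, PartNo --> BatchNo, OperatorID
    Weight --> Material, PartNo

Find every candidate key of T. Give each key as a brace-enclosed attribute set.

{Weight}⁺ = {BatchNo, Material, OperatorID, PartNo, Weight}, which is every attribute, so {Weight} is a candidate key.
{BatchNo, Material}⁺ = {BatchNo, Material, OperatorID, PartNo, Weight}, which is every attribute, so {BatchNo, Material} is a candidate key.
{BatchNo, OperatorID}⁺ = {BatchNo, Material, OperatorID, PartNo, Weight}, which is every attribute, so {BatchNo, OperatorID} is a candidate key.
{Material, PartNo}⁺ = {BatchNo, Material, OperatorID, PartNo, Weight}, which is every attribute, so {Material, PartNo} is a candidate key.
Any other superkey properly contains one of these, so there are no further candidate keys.

{BatchNo, Material}, {BatchNo, OperatorID}, {Material, PartNo}, {Weight}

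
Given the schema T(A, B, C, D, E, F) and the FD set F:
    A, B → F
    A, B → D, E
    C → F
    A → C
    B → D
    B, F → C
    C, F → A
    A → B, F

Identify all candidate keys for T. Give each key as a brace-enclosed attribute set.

{A}, {B, F}, {C}

{A} is a candidate key since {A}⁺ = {A, B, C, D, E, F} covers every attribute.
{C} is a candidate key since {C}⁺ = {A, B, C, D, E, F} covers every attribute.
{B, F} is a candidate key since {B, F}⁺ = {A, B, C, D, E, F} covers every attribute.
Any other superkey properly contains one of these, so there are no further candidate keys.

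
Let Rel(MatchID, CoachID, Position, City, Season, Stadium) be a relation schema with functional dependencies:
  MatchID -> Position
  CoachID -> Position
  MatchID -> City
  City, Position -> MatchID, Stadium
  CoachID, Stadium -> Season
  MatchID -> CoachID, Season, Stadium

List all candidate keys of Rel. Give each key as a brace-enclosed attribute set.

{MatchID}⁺ = {City, CoachID, MatchID, Position, Season, Stadium} — all of the relation — so {MatchID} is a candidate key.
{City, CoachID}⁺ = {City, CoachID, MatchID, Position, Season, Stadium} — all of the relation — so {City, CoachID} is a candidate key.
{City, Position}⁺ = {City, CoachID, MatchID, Position, Season, Stadium} — all of the relation — so {City, Position} is a candidate key.
These are minimal and exhaustive — every other superkey contains one of them.

{City, CoachID}, {City, Position}, {MatchID}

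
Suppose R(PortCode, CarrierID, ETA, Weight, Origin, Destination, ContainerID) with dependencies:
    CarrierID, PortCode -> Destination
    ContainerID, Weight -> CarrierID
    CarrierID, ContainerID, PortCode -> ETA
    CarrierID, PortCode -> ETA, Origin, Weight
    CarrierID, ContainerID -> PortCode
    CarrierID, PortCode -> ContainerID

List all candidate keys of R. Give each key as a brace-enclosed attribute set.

{CarrierID, ContainerID}⁺ = {CarrierID, ContainerID, Destination, ETA, Origin, PortCode, Weight}, which is every attribute, so {CarrierID, ContainerID} is a candidate key.
{CarrierID, PortCode}⁺ = {CarrierID, ContainerID, Destination, ETA, Origin, PortCode, Weight}, which is every attribute, so {CarrierID, PortCode} is a candidate key.
{ContainerID, Weight}⁺ = {CarrierID, ContainerID, Destination, ETA, Origin, PortCode, Weight}, which is every attribute, so {ContainerID, Weight} is a candidate key.
No proper subset of any of these is a key, and no other minimal superkey exists.

{CarrierID, ContainerID}, {CarrierID, PortCode}, {ContainerID, Weight}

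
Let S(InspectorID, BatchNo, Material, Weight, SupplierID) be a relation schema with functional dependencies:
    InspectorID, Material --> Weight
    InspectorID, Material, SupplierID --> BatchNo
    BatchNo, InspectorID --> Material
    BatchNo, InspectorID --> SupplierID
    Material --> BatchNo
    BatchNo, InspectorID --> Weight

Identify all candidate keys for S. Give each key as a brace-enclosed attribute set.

Attributes never on any right-hand side: {InspectorID} — every candidate key must contain it.
{BatchNo, InspectorID}⁺ = {BatchNo, InspectorID, Material, SupplierID, Weight} — all of the relation — so {BatchNo, InspectorID} is a candidate key.
{InspectorID, Material}⁺ = {BatchNo, InspectorID, Material, SupplierID, Weight} — all of the relation — so {InspectorID, Material} is a candidate key.
No proper subset of any of these is a key, and no other minimal superkey exists.

{BatchNo, InspectorID}, {InspectorID, Material}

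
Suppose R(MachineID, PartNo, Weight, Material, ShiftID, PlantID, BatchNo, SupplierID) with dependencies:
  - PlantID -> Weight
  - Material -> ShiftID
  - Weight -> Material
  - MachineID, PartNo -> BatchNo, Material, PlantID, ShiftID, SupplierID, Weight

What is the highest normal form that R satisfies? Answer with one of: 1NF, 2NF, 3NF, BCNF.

2NF

Candidate key: {MachineID, PartNo}. Prime attributes: {MachineID, PartNo}.
For PlantID -> Weight we have {PlantID}⁺ = {Material, PlantID, ShiftID, Weight}; {PlantID} is not a superkey, so BCNF fails.
PlantID -> Weight has non-prime {Weight} on the right and a non-superkey on the left, so 3NF fails.
No proper subset of a key has a non-prime attribute in its closure, so there is no partial dependency; 2NF holds.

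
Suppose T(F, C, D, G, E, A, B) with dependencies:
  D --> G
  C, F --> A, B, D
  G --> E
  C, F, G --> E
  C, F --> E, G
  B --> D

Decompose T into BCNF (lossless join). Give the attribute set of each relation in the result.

Candidate key of the original relation: {C, F}.
In {A, B, C, D, E, F, G}, {D} is not a superkey ({D}⁺ restricted to this set is {D, E, G}), so split on D --> E, G into {D, E, G} and {A, B, C, D, F}.
In {D, E, G}, {G} is not a superkey ({G}⁺ restricted to this set is {E, G}), so split on G --> E into {E, G} and {D, G}.
{E, G} has no BCNF violation.
{D, G} has no BCNF violation.
In {A, B, C, D, F}, {B} is not a superkey ({B}⁺ restricted to this set is {B, D}), so split on B --> D into {B, D} and {A, B, C, F}.
{B, D} has no BCNF violation.
{A, B, C, F} has no BCNF violation.

{A, B, C, F}; {B, D}; {D, G}; {E, G}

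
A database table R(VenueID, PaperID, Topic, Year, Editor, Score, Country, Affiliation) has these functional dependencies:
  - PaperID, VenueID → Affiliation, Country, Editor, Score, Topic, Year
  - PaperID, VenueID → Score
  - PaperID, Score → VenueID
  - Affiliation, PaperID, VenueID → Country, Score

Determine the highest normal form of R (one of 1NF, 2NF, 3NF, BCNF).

BCNF

Candidate keys: {PaperID, Score}, {PaperID, VenueID}. Prime attributes: {PaperID, Score, VenueID}.
The left-hand side of every FD is a superkey, so BCNF is satisfied.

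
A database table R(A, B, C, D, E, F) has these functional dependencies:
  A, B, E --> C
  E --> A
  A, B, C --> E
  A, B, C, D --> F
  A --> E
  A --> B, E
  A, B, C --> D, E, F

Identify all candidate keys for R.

{A}⁺ = {A, B, C, D, E, F} — all of the relation — so {A} is a candidate key.
{E}⁺ = {A, B, C, D, E, F} — all of the relation — so {E} is a candidate key.
No proper subset of any of these is a key, and no other minimal superkey exists.

{A}, {E}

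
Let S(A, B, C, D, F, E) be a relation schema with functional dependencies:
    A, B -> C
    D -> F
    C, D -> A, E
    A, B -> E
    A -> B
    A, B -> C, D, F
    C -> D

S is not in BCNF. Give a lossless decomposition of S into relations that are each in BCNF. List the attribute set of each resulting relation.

{A, B, C, D, E}; {D, F}

Candidate keys of the original relation: {A}, {C}.
In {A, B, C, D, E, F}, {D} is not a superkey ({D}⁺ restricted to this set is {D, F}), so split on D -> F into {D, F} and {A, B, C, D, E}.
{D, F}: every determinant is a superkey — BCNF.
{A, B, C, D, E}: every determinant is a superkey — BCNF.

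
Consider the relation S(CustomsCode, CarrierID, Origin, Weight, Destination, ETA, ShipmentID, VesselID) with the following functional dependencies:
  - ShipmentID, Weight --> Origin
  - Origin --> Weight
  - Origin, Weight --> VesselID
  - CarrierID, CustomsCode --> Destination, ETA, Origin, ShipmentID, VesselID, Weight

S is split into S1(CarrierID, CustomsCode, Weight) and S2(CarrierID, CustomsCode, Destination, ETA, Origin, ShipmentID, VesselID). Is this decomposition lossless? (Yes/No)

S1 ∩ S2 = {CarrierID, CustomsCode}; its closure under F is {CarrierID, CustomsCode, Destination, ETA, Origin, ShipmentID, VesselID, Weight}.
Since S1 ⊆ {CarrierID, CustomsCode, Destination, ETA, Origin, ShipmentID, VesselID, Weight}, the intersection is a superkey of S1; the decomposition is lossless.

Yes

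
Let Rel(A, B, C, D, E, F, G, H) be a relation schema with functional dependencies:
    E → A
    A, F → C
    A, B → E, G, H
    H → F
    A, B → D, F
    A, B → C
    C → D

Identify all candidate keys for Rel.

No FD produces {B}, so it must be in every candidate key.
Closure of {A, B} is {A, B, C, D, E, F, G, H}, the whole schema; {A, B} is a candidate key.
Closure of {B, E} is {A, B, C, D, E, F, G, H}, the whole schema; {B, E} is a candidate key.
Any other superkey properly contains one of these, so there are no further candidate keys.

{A, B}, {B, E}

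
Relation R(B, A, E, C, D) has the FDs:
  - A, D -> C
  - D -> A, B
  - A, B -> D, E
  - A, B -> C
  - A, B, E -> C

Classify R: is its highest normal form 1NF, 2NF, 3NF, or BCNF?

Candidate keys: {A, B}, {D}. Prime attributes: {A, B, D}.
The left-hand side of every FD is a superkey, so BCNF is satisfied.

BCNF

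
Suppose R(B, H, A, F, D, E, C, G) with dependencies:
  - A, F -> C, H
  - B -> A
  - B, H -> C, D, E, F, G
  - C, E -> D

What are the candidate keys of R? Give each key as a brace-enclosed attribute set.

Attributes never on any right-hand side: {B} — every candidate key must contain it.
{B, F} is a candidate key since {B, F}⁺ = {A, B, C, D, E, F, G, H} covers every attribute.
{B, H} is a candidate key since {B, H}⁺ = {A, B, C, D, E, F, G, H} covers every attribute.
No proper subset of any of these is a key, and no other minimal superkey exists.

{B, F}, {B, H}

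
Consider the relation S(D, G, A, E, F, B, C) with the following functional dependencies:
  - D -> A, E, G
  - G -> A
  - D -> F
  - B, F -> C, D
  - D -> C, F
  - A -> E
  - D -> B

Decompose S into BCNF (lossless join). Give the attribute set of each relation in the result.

Candidate keys of the original relation: {B, F}, {D}.
Within {A, B, C, D, E, F, G}: {G}⁺ ∩ {A, B, C, D, E, F, G} = {A, E, G}, not the whole set, so G -> A, E violates BCNF; decompose into {A, E, G} and {B, C, D, F, G}.
Within {A, E, G}: {A}⁺ ∩ {A, E, G} = {A, E}, not the whole set, so A -> E violates BCNF; decompose into {A, E} and {A, G}.
{A, E} is in BCNF.
{A, G} is in BCNF.
{B, C, D, F, G} is in BCNF.

{A, E}; {A, G}; {B, C, D, F, G}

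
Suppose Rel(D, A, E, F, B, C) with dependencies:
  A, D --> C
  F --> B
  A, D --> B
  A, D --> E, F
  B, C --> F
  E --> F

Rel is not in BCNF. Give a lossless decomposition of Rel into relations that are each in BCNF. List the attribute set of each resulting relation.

Candidate key of the original relation: {A, D}.
{A, B, C, D, E, F}: {F} determines {B, F} here but is not a superkey — split on F --> B, giving {B, F} and {A, C, D, E, F}.
{B, F} is in BCNF.
{A, C, D, E, F}: {E} determines {E, F} here but is not a superkey — split on E --> F, giving {E, F} and {A, C, D, E}.
{E, F} is in BCNF.
{A, C, D, E} is in BCNF.

{A, C, D, E}; {B, F}; {E, F}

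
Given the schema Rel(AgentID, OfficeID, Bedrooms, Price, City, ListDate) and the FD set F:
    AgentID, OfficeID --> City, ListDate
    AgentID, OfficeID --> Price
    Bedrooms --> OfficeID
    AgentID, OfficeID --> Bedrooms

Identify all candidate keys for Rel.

Attributes never on any right-hand side: {AgentID} — every candidate key must contain it.
Closure of {AgentID, Bedrooms} is {AgentID, Bedrooms, City, ListDate, OfficeID, Price}, the whole schema; {AgentID, Bedrooms} is a candidate key.
Closure of {AgentID, OfficeID} is {AgentID, Bedrooms, City, ListDate, OfficeID, Price}, the whole schema; {AgentID, OfficeID} is a candidate key.
No proper subset of any of these is a key, and no other minimal superkey exists.

{AgentID, Bedrooms}, {AgentID, OfficeID}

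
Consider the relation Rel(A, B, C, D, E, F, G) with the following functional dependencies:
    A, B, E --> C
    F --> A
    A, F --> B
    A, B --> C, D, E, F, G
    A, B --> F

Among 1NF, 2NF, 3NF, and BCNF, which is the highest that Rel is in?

BCNF

Candidate keys: {A, B}, {F}. Prime attributes: {A, B, F}.
The left-hand side of every FD is a superkey, so BCNF is satisfied.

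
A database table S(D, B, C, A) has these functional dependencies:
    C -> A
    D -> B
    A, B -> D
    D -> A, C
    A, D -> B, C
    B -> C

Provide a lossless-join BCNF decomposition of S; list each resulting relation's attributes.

{A, C}; {B, C, D}

Candidate keys of the original relation: {B}, {D}.
In {A, B, C, D}, {C} is not a superkey ({C}⁺ restricted to this set is {A, C}), so split on C -> A into {A, C} and {B, C, D}.
{A, C} is in BCNF.
{B, C, D} is in BCNF.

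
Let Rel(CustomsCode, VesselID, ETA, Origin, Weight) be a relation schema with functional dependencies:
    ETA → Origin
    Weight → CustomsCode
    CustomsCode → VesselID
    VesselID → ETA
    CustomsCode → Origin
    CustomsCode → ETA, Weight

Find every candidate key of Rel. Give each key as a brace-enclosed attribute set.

{CustomsCode}, {Weight}

Closure of {CustomsCode} is {CustomsCode, ETA, Origin, VesselID, Weight}, the whole schema; {CustomsCode} is a candidate key.
Closure of {Weight} is {CustomsCode, ETA, Origin, VesselID, Weight}, the whole schema; {Weight} is a candidate key.
No proper subset of any of these is a key, and no other minimal superkey exists.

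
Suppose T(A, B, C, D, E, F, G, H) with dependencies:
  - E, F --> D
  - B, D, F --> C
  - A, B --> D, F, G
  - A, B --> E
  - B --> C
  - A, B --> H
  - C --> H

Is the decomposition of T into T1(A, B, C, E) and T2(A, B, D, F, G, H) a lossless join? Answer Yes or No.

Common attributes: {A, B}; their closure is {A, B, C, D, E, F, G, H}.
T1 is contained in that closure, so T1 ∩ T2 --> T1 holds and the join is lossless.

Yes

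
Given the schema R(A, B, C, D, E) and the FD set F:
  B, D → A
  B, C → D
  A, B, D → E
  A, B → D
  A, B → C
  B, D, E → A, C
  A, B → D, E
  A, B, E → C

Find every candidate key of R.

Attributes never on any right-hand side: {B} — every candidate key must contain it.
Closure of {A, B} is {A, B, C, D, E}, the whole schema; {A, B} is a candidate key.
Closure of {B, C} is {A, B, C, D, E}, the whole schema; {B, C} is a candidate key.
Closure of {B, D} is {A, B, C, D, E}, the whole schema; {B, D} is a candidate key.
No proper subset of any of these is a key, and no other minimal superkey exists.

{A, B}, {B, C}, {B, D}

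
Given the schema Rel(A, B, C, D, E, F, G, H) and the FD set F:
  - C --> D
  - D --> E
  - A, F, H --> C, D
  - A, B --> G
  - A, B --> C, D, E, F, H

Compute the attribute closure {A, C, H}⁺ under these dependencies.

{A, C, D, E, H}

Start with {A, C, H}.
C --> D applies; add {D} → now {A, C, D, H}.
D --> E applies; add {E} → now {A, C, D, E, H}.
No further FD applies.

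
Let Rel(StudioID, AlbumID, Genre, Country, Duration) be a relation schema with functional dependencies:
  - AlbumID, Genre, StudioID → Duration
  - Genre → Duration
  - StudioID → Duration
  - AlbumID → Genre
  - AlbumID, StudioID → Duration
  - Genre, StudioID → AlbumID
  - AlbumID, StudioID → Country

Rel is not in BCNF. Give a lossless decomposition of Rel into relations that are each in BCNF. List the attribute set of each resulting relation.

{AlbumID, Country, StudioID}; {AlbumID, Genre}; {Duration, Genre}

Candidate keys of the original relation: {AlbumID, StudioID}, {Genre, StudioID}.
{AlbumID, Country, Duration, Genre, StudioID}: {Genre} determines {Duration, Genre} here but is not a superkey — split on Genre → Duration, giving {Duration, Genre} and {AlbumID, Country, Genre, StudioID}.
{Duration, Genre} is in BCNF.
{AlbumID, Country, Genre, StudioID}: {AlbumID} determines {AlbumID, Genre} here but is not a superkey — split on AlbumID → Genre, giving {AlbumID, Genre} and {AlbumID, Country, StudioID}.
{AlbumID, Genre} is in BCNF.
{AlbumID, Country, StudioID} is in BCNF.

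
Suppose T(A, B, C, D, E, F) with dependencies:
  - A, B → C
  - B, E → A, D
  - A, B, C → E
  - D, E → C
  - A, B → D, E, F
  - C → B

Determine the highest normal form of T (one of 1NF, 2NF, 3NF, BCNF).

Candidate keys: {A, B}, {A, C}, {B, E}, {C, E}, {D, E}. Prime attributes: {A, B, C, D, E}.
For C → B we have {C}⁺ = {B, C}; {C} is not a superkey, so BCNF fails.
But every attribute on its right side ({B}) is prime, and the same holds for every other non-superkey FD, so 3NF still holds.

3NF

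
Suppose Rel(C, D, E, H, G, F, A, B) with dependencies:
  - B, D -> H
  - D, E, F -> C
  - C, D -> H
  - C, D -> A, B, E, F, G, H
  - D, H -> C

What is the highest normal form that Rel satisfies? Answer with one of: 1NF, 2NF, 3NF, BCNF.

Candidate keys: {B, D}, {C, D}, {D, E, F}, {D, H}. Prime attributes: {B, C, D, E, F, H}.
Every FD has a superkey on the left, so the relation is in BCNF.

BCNF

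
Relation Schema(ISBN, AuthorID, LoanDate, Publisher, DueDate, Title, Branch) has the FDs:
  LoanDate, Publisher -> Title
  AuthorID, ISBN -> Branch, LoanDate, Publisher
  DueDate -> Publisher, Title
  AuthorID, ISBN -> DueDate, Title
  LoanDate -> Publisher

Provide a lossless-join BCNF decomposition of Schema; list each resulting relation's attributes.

{AuthorID, Branch, DueDate, ISBN, LoanDate}; {DueDate, Publisher}; {LoanDate, Publisher, Title}

Candidate key of the original relation: {AuthorID, ISBN}.
Within {AuthorID, Branch, DueDate, ISBN, LoanDate, Publisher, Title}: {LoanDate, Publisher}⁺ ∩ {AuthorID, Branch, DueDate, ISBN, LoanDate, Publisher, Title} = {LoanDate, Publisher, Title}, not the whole set, so LoanDate, Publisher -> Title violates BCNF; decompose into {LoanDate, Publisher, Title} and {AuthorID, Branch, DueDate, ISBN, LoanDate, Publisher}.
{LoanDate, Publisher, Title}: every determinant is a superkey — BCNF.
Within {AuthorID, Branch, DueDate, ISBN, LoanDate, Publisher}: {DueDate}⁺ ∩ {AuthorID, Branch, DueDate, ISBN, LoanDate, Publisher} = {DueDate, Publisher}, not the whole set, so DueDate -> Publisher violates BCNF; decompose into {DueDate, Publisher} and {AuthorID, Branch, DueDate, ISBN, LoanDate}.
{DueDate, Publisher}: every determinant is a superkey — BCNF.
{AuthorID, Branch, DueDate, ISBN, LoanDate}: every determinant is a superkey — BCNF.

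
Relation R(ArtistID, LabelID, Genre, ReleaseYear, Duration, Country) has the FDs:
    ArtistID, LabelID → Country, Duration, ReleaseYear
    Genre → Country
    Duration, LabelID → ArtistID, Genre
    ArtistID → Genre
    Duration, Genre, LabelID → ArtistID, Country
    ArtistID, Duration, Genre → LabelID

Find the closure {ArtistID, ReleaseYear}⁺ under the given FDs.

Start with {ArtistID, ReleaseYear}.
ArtistID → Genre applies; add {Genre} → now {ArtistID, Genre, ReleaseYear}.
Genre → Country applies; add {Country} → now {ArtistID, Country, Genre, ReleaseYear}.
No further FD applies.

{ArtistID, Country, Genre, ReleaseYear}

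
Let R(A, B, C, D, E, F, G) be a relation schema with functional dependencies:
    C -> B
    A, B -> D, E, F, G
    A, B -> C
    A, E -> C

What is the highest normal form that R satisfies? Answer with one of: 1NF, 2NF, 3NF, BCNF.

Candidate keys: {A, B}, {A, C}, {A, E}. Prime attributes: {A, B, C, E}.
C -> B: {C}⁺ = {B, C}, which is not all of the attributes, so the left side is not a superkey — BCNF is violated.
Since {B} ⊆ prime attributes and every other non-superkey FD also has a prime right side, the schema is in 3NF.

3NF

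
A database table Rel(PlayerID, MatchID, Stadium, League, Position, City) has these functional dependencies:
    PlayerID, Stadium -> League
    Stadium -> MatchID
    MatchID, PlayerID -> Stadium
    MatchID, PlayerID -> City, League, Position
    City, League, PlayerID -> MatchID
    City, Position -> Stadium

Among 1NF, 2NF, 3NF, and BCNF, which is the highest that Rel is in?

Candidate keys: {City, League, PlayerID}, {City, PlayerID, Position}, {MatchID, PlayerID}, {PlayerID, Stadium}. Prime attributes: {City, League, MatchID, PlayerID, Position, Stadium}.
Stadium -> MatchID: {Stadium}⁺ = {MatchID, Stadium}, which is not all of the attributes, so the left side is not a superkey — BCNF is violated.
But every attribute on its right side ({MatchID}) is prime, and the same holds for every other non-superkey FD, so 3NF still holds.

3NF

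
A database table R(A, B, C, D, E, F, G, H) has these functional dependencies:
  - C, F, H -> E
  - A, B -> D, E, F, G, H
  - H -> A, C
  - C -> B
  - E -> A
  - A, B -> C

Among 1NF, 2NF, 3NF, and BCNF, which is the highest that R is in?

3NF

Candidate keys: {A, B}, {A, C}, {B, E}, {C, E}, {H}. Prime attributes: {A, B, C, E, H}.
For C -> B we have {C}⁺ = {B, C}; {C} is not a superkey, so BCNF fails.
Since {B} ⊆ prime attributes and every other non-superkey FD also has a prime right side, the schema is in 3NF.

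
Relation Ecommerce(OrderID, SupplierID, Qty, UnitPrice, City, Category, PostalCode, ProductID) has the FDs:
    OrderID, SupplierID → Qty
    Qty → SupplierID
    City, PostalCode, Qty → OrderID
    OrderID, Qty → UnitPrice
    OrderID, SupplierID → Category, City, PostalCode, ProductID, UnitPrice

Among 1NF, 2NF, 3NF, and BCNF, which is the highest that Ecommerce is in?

Candidate keys: {City, PostalCode, Qty}, {OrderID, Qty}, {OrderID, SupplierID}. Prime attributes: {City, OrderID, PostalCode, Qty, SupplierID}.
For Qty → SupplierID we have {Qty}⁺ = {Qty, SupplierID}; {Qty} is not a superkey, so BCNF fails.
Since {SupplierID} ⊆ prime attributes and every other non-superkey FD also has a prime right side, the schema is in 3NF.

3NF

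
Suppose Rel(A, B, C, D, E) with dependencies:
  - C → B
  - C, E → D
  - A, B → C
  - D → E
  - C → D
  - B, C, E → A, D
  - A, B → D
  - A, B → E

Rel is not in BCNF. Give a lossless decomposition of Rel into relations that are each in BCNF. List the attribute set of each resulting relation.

Candidate keys of the original relation: {A, B}, {C}.
In {A, B, C, D, E}, {D} is not a superkey ({D}⁺ restricted to this set is {D, E}), so split on D → E into {D, E} and {A, B, C, D}.
{D, E}: every determinant is a superkey — BCNF.
{A, B, C, D}: every determinant is a superkey — BCNF.

{A, B, C, D}; {D, E}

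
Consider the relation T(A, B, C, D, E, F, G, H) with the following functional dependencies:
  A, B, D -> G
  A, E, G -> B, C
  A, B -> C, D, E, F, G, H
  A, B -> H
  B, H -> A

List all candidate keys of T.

Closure of {A, B} is {A, B, C, D, E, F, G, H}, the whole schema; {A, B} is a candidate key.
Closure of {B, H} is {A, B, C, D, E, F, G, H}, the whole schema; {B, H} is a candidate key.
Closure of {A, E, G} is {A, B, C, D, E, F, G, H}, the whole schema; {A, E, G} is a candidate key.
Any other superkey properly contains one of these, so there are no further candidate keys.

{A, B}, {A, E, G}, {B, H}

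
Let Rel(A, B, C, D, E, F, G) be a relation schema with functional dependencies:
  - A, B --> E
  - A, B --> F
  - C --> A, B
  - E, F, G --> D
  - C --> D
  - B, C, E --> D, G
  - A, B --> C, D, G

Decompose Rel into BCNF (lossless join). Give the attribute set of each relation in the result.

Candidate keys of the original relation: {A, B}, {C}.
{A, B, C, D, E, F, G}: {E, F, G} determines {D, E, F, G} here but is not a superkey — split on E, F, G --> D, giving {D, E, F, G} and {A, B, C, E, F, G}.
{D, E, F, G} has no BCNF violation.
{A, B, C, E, F, G} has no BCNF violation.

{A, B, C, E, F, G}; {D, E, F, G}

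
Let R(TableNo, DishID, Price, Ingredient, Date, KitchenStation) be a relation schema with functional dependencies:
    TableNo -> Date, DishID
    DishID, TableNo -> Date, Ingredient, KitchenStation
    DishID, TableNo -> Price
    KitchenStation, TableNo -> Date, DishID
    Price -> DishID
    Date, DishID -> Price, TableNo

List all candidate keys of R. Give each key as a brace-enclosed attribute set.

{TableNo}⁺ = {Date, DishID, Ingredient, KitchenStation, Price, TableNo} — all of the relation — so {TableNo} is a candidate key.
{Date, DishID}⁺ = {Date, DishID, Ingredient, KitchenStation, Price, TableNo} — all of the relation — so {Date, DishID} is a candidate key.
{Date, Price}⁺ = {Date, DishID, Ingredient, KitchenStation, Price, TableNo} — all of the relation — so {Date, Price} is a candidate key.
Any other superkey properly contains one of these, so there are no further candidate keys.

{Date, DishID}, {Date, Price}, {TableNo}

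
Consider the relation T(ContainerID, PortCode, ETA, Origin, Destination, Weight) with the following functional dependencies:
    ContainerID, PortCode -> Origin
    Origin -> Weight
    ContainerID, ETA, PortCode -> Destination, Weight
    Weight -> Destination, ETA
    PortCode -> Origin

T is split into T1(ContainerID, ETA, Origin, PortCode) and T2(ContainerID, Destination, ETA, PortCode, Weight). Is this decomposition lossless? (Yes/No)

Yes

The shared attributes are {ContainerID, ETA, PortCode} and {ContainerID, ETA, PortCode}⁺ = {ContainerID, Destination, ETA, Origin, PortCode, Weight}.
Since T1 ⊆ {ContainerID, Destination, ETA, Origin, PortCode, Weight}, the intersection is a superkey of T1; the decomposition is lossless.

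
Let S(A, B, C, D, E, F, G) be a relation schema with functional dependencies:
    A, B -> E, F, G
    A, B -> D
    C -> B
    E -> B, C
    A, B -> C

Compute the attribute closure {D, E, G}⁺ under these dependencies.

Start with {D, E, G}.
E -> B, C applies; add {B, C} → now {B, C, D, E, G}.
No further FD applies.

{B, C, D, E, G}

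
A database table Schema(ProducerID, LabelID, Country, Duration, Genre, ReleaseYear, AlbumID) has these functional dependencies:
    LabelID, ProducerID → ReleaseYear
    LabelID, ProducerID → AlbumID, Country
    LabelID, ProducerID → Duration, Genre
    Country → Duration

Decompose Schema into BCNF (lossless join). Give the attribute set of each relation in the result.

{AlbumID, Country, Genre, LabelID, ProducerID, ReleaseYear}; {Country, Duration}

Candidate key of the original relation: {LabelID, ProducerID}.
Within {AlbumID, Country, Duration, Genre, LabelID, ProducerID, ReleaseYear}: {Country}⁺ ∩ {AlbumID, Country, Duration, Genre, LabelID, ProducerID, ReleaseYear} = {Country, Duration}, not the whole set, so Country → Duration violates BCNF; decompose into {Country, Duration} and {AlbumID, Country, Genre, LabelID, ProducerID, ReleaseYear}.
{Country, Duration} is in BCNF.
{AlbumID, Country, Genre, LabelID, ProducerID, ReleaseYear} is in BCNF.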